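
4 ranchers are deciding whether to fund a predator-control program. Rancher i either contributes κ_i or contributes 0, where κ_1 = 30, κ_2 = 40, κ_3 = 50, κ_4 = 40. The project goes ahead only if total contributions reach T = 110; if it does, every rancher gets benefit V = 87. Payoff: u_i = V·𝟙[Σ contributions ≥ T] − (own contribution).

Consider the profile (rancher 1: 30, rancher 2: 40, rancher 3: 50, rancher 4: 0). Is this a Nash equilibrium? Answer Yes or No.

Yes

Total = 120 ≥ 110: provided.
Rancher 1 (pledges 30, payoff 57): dropping to 0 → total 90, payoff 0. No gain.
Rancher 2 (pledges 40, payoff 47): dropping to 0 → total 80, payoff 0. No gain.
Rancher 3 (pledges 50, payoff 37): dropping to 0 → total 70, payoff 0. No gain.
Rancher 4 (pledges 0, payoff 87): pledging 40 → total 160, payoff 47. No gain.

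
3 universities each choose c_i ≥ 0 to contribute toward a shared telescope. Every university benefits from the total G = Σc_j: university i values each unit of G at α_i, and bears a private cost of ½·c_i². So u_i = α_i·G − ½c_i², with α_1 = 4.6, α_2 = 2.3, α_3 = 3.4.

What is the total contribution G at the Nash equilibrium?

University i's FOC: ∂u_i/∂c_i = α_i − c_i = 0, so c_i* = α_i.
NE contributions = (4.6, 2.3, 3.4); G = 10.3.

10.3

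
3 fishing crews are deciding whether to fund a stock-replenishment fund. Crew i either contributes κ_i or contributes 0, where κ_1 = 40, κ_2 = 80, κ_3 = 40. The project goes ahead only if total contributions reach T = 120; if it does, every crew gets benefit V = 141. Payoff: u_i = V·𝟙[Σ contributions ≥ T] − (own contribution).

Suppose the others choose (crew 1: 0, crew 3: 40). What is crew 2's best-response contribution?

80

Others' total = 40. Contributing 80 brings total to 120 ≥ 120: gain V − κ_2 = 61.
Best response: 80.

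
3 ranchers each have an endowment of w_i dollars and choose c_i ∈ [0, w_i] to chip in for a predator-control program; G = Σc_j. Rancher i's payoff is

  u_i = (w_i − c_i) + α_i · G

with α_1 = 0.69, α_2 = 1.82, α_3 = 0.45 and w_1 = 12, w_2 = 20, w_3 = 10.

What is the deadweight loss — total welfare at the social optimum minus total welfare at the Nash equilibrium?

43.12

∂u_i/∂c_i = α_i − 1, so rancher i contributes w_i if α_i > 1, else 0.
α_i > 1 for i ∈ {2}; NE contributions (0, 20, 0), G = 20.
W^NE = Σw_i − G^NE + (Σα_i)·G^NE = 42 + 1.96·20 = 81.2.
Planner: ∂(Σu_j)/∂c_i = Σα_j − 1 = 1.96 > 0, so everyone contributes w_i; G^SO = 42, W^SO = 42 + 1.96·42 = 124.32.
Deadweight loss = 43.12.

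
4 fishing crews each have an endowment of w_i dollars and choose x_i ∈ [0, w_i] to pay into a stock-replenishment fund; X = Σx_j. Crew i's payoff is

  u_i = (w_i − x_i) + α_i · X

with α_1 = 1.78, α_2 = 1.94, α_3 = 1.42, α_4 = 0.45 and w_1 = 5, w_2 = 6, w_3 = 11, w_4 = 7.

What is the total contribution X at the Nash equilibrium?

∂u_i/∂x_i = α_i − 1, so crew i contributes w_i if α_i > 1, else 0.
α_i > 1 for i ∈ {1, 2, 3}; NE contributions (5, 6, 11, 0), X = 22.

22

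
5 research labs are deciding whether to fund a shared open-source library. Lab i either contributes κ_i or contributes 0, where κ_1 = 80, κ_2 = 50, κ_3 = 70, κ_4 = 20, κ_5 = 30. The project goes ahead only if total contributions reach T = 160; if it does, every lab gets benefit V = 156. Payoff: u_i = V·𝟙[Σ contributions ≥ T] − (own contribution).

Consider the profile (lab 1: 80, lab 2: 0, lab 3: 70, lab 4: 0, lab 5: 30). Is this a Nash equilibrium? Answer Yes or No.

Total = 180 ≥ 160: provided.
Lab 1 (pledges 80, payoff 76): dropping to 0 → total 100, payoff 0. No gain.
Lab 2 (pledges 0, payoff 156): pledging 50 → total 230, payoff 106. No gain.
Lab 3 (pledges 70, payoff 86): dropping to 0 → total 110, payoff 0. No gain.
Lab 4 (pledges 0, payoff 156): pledging 20 → total 200, payoff 136. No gain.
Lab 5 (pledges 30, payoff 126): dropping to 0 → total 150, payoff 0. No gain.

Yes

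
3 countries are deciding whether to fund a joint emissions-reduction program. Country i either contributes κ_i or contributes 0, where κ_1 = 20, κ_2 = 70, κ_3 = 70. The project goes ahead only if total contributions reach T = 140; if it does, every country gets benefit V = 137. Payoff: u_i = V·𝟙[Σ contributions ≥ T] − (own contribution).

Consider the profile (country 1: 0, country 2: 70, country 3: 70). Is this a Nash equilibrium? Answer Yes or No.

Yes

Total = 140 ≥ 140: provided.
Country 1 (pledges 0, payoff 137): pledging 20 → total 160, payoff 117. No gain.
Country 2 (pledges 70, payoff 67): dropping to 0 → total 70, payoff 0. No gain.
Country 3 (pledges 70, payoff 67): dropping to 0 → total 70, payoff 0. No gain.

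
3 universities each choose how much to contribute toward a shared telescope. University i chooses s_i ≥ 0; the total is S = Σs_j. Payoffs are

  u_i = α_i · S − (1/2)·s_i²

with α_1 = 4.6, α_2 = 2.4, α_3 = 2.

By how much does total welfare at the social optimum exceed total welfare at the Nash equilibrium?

University i's FOC: ∂u_i/∂s_i = α_i − s_i = 0, so s_i* = α_i.
NE contributions = (4.6, 2.4, 2); S = 9.
W^NE = (Σα)·S − ½Σα_i² = 9² − ½·30.92 = 65.54.
Planner sets s_i = Σα_j = 9 for every i, so S^SO = 3·9 = 27.
W^SO = (Σα)·S^SO − ½·3·(Σα)² = (3/2)·9² = 121.5.
Deadweight loss = W^SO − W^NE = 55.96.

55.96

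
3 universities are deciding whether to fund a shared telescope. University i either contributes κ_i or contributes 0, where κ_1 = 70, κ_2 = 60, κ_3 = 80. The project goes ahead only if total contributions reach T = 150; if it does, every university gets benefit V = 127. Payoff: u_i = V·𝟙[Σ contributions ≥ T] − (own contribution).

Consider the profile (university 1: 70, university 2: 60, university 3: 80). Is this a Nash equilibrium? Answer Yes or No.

Total = 210 ≥ 150: provided.
University 1 (pledges 70, payoff 57): dropping to 0 → total 140, payoff 0. No gain.
University 2 (pledges 60, payoff 67): dropping to 0 → total 150, payoff 127. Profitable deviation.

No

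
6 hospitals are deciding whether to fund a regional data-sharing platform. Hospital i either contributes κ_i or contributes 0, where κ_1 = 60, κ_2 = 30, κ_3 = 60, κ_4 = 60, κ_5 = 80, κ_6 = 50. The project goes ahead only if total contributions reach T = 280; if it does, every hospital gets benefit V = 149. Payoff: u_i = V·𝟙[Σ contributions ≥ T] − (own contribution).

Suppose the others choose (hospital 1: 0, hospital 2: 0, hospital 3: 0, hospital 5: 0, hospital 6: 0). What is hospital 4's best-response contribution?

Others' total = 0. Even contributing 60 gives 60 < 280: no benefit either way.
Best response: 0.

0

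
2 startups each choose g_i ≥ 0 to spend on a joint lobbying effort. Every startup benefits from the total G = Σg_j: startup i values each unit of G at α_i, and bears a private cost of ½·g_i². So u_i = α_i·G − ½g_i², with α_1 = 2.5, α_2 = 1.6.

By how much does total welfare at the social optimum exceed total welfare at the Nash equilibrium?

4.405

Startup i's FOC: ∂u_i/∂g_i = α_i − g_i = 0, so g_i* = α_i.
NE contributions = (2.5, 1.6); G = 4.1.
W^NE = (Σα)·G − ½Σα_i² = 4.1² − ½·8.81 = 12.405.
Planner sets g_i = Σα_j = 4.1 for every i, so G^SO = 2·4.1 = 8.2.
W^SO = (Σα)·G^SO − ½·2·(Σα)² = (2/2)·4.1² = 16.81.
Deadweight loss = W^SO − W^NE = 4.405.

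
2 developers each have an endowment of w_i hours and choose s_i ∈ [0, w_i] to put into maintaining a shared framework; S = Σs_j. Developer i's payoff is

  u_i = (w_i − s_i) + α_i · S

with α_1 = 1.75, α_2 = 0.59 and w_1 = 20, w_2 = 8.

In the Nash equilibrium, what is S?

20

∂u_i/∂s_i = α_i − 1, so developer i contributes w_i if α_i > 1, else 0.
α_i > 1 for i ∈ {1}; NE contributions (20, 0), S = 20.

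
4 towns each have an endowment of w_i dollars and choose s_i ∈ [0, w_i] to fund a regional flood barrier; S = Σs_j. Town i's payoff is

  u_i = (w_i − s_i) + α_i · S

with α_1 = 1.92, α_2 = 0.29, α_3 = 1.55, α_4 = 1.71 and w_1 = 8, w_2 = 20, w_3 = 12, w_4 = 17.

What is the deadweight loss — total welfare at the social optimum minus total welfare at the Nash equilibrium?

89.4

∂u_i/∂s_i = α_i − 1, so town i contributes w_i if α_i > 1, else 0.
α_i > 1 for i ∈ {1, 3, 4}; NE contributions (8, 0, 12, 17), S = 37.
W^NE = Σw_i − S^NE + (Σα_i)·S^NE = 57 + 4.47·37 = 222.39.
Planner: ∂(Σu_j)/∂s_i = Σα_j − 1 = 4.47 > 0, so everyone contributes w_i; S^SO = 57, W^SO = 57 + 4.47·57 = 311.79.
Deadweight loss = 89.4.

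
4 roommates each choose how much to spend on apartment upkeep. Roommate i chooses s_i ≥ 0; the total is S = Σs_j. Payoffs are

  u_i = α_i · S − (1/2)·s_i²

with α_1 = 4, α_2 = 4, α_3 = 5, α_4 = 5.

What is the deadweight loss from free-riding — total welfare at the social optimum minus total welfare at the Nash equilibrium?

Roommate i's FOC: ∂u_i/∂s_i = α_i − s_i = 0, so s_i* = α_i.
NE contributions = (4, 4, 5, 5); S = 18.
W^NE = (Σα)·S − ½Σα_i² = 18² − ½·82 = 283.
Planner sets s_i = Σα_j = 18 for every i, so S^SO = 4·18 = 72.
W^SO = (Σα)·S^SO − ½·4·(Σα)² = (4/2)·18² = 648.
Deadweight loss = W^SO − W^NE = 365.

365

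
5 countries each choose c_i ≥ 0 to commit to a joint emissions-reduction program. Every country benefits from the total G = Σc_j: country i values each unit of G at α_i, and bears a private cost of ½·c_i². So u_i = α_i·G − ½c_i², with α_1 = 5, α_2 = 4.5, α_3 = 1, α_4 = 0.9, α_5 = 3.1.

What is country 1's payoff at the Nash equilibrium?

60

Country i's FOC: ∂u_i/∂c_i = α_i − c_i = 0, so c_i* = α_i.
NE contributions = (5, 4.5, 1, 0.9, 3.1); G = 14.5.
u_1 = α_1·G − ½·(c_1)² = 5·14.5 − ½·5² = 60.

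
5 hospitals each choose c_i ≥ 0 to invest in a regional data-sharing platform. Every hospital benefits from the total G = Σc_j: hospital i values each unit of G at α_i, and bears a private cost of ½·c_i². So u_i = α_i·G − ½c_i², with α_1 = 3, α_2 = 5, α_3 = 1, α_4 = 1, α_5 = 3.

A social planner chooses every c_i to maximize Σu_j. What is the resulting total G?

Planner FOC: ∂(Σu_j)/∂c_i = (Σα_j) − c_i = 0, so c_i^SO = Σα_j = 13 for every i; G^SO = 65.

65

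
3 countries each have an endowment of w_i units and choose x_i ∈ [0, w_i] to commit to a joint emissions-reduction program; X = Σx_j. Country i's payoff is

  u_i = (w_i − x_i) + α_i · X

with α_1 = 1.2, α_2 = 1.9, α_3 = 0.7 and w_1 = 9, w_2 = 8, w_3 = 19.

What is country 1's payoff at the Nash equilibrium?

20.4

∂u_i/∂x_i = α_i − 1, so country i contributes w_i if α_i > 1, else 0.
α_i > 1 for i ∈ {1, 2}; NE contributions (9, 8, 0), X = 17.
u_1 = (9 − 9) + 1.2·17 = 20.4.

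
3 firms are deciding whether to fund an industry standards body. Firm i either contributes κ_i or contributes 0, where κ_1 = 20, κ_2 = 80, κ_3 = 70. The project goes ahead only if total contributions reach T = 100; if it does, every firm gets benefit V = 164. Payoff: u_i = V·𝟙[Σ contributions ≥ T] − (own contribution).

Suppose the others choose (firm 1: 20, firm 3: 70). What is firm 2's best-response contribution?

80

Others' total = 90. Contributing 80 brings total to 170 ≥ 100: gain V − κ_2 = 84.
Best response: 80.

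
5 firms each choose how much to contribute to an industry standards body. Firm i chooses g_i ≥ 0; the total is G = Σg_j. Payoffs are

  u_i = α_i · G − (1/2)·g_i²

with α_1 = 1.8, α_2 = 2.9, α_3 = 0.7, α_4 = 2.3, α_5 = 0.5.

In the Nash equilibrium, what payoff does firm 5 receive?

3.975

Firm i's FOC: ∂u_i/∂g_i = α_i − g_i = 0, so g_i* = α_i.
NE contributions = (1.8, 2.9, 0.7, 2.3, 0.5); G = 8.2.
u_5 = α_5·G − ½·(g_5)² = 0.5·8.2 − ½·0.5² = 3.975.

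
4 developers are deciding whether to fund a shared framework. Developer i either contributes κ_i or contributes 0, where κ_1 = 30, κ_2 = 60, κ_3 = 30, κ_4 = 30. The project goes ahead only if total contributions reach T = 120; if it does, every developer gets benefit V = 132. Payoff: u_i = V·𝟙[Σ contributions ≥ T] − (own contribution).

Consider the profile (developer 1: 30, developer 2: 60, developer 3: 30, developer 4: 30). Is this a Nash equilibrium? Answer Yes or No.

Total = 150 ≥ 120: provided.
Developer 1 (pledges 30, payoff 102): dropping to 0 → total 120, payoff 132. Profitable deviation.

No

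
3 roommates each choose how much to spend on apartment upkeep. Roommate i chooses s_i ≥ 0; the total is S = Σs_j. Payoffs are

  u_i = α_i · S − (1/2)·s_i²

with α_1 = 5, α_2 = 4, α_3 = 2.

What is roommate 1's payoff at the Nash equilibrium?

Roommate i's FOC: ∂u_i/∂s_i = α_i − s_i = 0, so s_i* = α_i.
NE contributions = (5, 4, 2); S = 11.
u_1 = α_1·S − ½·(s_1)² = 5·11 − ½·5² = 42.5.

42.5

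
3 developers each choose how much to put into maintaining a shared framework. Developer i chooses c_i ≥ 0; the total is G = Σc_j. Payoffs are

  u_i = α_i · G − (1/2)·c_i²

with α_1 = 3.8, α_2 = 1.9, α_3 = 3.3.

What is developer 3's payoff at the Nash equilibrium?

24.255

Developer i's FOC: ∂u_i/∂c_i = α_i − c_i = 0, so c_i* = α_i.
NE contributions = (3.8, 1.9, 3.3); G = 9.
u_3 = α_3·G − ½·(c_3)² = 3.3·9 − ½·3.3² = 24.255.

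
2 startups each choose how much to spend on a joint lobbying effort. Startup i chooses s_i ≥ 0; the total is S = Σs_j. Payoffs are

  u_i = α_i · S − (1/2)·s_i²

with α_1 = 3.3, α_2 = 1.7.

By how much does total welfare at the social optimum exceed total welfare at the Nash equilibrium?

Startup i's FOC: ∂u_i/∂s_i = α_i − s_i = 0, so s_i* = α_i.
NE contributions = (3.3, 1.7); S = 5.
W^NE = (Σα)·S − ½Σα_i² = 5² − ½·13.78 = 18.11.
Planner sets s_i = Σα_j = 5 for every i, so S^SO = 2·5 = 10.
W^SO = (Σα)·S^SO − ½·2·(Σα)² = (2/2)·5² = 25.
Deadweight loss = W^SO − W^NE = 6.89.

6.89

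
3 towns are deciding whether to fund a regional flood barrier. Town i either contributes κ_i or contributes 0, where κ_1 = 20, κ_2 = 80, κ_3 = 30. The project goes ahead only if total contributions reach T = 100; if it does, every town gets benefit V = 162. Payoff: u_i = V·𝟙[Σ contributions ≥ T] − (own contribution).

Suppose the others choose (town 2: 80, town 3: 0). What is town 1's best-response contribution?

Others' total = 80. Contributing 20 brings total to 100 ≥ 100: gain V − κ_1 = 142.
Best response: 20.

20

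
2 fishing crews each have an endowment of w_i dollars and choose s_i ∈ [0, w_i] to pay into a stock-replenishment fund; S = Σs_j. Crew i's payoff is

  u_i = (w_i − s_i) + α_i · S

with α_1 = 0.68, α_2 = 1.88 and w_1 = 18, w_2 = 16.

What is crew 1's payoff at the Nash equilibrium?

∂u_i/∂s_i = α_i − 1, so crew i contributes w_i if α_i > 1, else 0.
α_i > 1 for i ∈ {2}; NE contributions (0, 16), S = 16.
u_1 = (18 − 0) + 0.68·16 = 28.88.

28.88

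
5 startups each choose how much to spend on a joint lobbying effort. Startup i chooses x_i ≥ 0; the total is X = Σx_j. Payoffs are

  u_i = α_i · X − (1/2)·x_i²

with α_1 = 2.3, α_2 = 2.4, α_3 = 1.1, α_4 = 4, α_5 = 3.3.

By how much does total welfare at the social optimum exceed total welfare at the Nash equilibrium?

276.99

Startup i's FOC: ∂u_i/∂x_i = α_i − x_i = 0, so x_i* = α_i.
NE contributions = (2.3, 2.4, 1.1, 4, 3.3); X = 13.1.
W^NE = (Σα)·X − ½Σα_i² = 13.1² − ½·39.15 = 152.035.
Planner sets x_i = Σα_j = 13.1 for every i, so X^SO = 5·13.1 = 65.5.
W^SO = (Σα)·X^SO − ½·5·(Σα)² = (5/2)·13.1² = 429.025.
Deadweight loss = W^SO − W^NE = 276.99.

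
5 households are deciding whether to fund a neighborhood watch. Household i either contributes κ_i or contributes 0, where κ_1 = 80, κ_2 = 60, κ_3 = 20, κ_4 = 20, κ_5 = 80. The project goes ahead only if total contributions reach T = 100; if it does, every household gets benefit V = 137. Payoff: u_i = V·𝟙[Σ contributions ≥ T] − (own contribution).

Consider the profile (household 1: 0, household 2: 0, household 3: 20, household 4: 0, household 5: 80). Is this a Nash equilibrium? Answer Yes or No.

Yes

Total = 100 ≥ 100: provided.
Household 1 (pledges 0, payoff 137): pledging 80 → total 180, payoff 57. No gain.
Household 2 (pledges 0, payoff 137): pledging 60 → total 160, payoff 77. No gain.
Household 3 (pledges 20, payoff 117): dropping to 0 → total 80, payoff 0. No gain.
Household 4 (pledges 0, payoff 137): pledging 20 → total 120, payoff 117. No gain.
Household 5 (pledges 80, payoff 57): dropping to 0 → total 20, payoff 0. No gain.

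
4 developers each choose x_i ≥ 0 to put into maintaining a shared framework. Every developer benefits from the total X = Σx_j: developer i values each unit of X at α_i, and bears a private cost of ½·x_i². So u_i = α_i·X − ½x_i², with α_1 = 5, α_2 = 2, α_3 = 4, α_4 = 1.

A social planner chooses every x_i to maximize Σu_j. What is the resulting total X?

Planner FOC: ∂(Σu_j)/∂x_i = (Σα_j) − x_i = 0, so x_i^SO = Σα_j = 12 for every i; X^SO = 48.

48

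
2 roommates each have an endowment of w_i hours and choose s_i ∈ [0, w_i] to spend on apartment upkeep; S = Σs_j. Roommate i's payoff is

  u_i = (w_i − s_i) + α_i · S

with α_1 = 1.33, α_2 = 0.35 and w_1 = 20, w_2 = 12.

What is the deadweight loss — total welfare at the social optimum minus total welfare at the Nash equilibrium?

8.16

∂u_i/∂s_i = α_i − 1, so roommate i contributes w_i if α_i > 1, else 0.
α_i > 1 for i ∈ {1}; NE contributions (20, 0), S = 20.
W^NE = Σw_i − S^NE + (Σα_i)·S^NE = 32 + 0.68·20 = 45.6.
Planner: ∂(Σu_j)/∂s_i = Σα_j − 1 = 0.68 > 0, so everyone contributes w_i; S^SO = 32, W^SO = 32 + 0.68·32 = 53.76.
Deadweight loss = 8.16.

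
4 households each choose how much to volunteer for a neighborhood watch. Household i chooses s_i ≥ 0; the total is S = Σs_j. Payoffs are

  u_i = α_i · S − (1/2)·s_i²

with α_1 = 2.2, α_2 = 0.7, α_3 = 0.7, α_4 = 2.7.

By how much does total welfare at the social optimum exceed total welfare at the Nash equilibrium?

46.245

Household i's FOC: ∂u_i/∂s_i = α_i − s_i = 0, so s_i* = α_i.
NE contributions = (2.2, 0.7, 0.7, 2.7); S = 6.3.
W^NE = (Σα)·S − ½Σα_i² = 6.3² − ½·13.11 = 33.135.
Planner sets s_i = Σα_j = 6.3 for every i, so S^SO = 4·6.3 = 25.2.
W^SO = (Σα)·S^SO − ½·4·(Σα)² = (4/2)·6.3² = 79.38.
Deadweight loss = W^SO − W^NE = 46.245.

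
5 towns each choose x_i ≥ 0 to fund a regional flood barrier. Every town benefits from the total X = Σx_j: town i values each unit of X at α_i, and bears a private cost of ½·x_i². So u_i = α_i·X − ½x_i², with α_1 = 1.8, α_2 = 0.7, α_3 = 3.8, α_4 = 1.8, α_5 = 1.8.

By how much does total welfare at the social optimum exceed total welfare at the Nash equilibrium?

Town i's FOC: ∂u_i/∂x_i = α_i − x_i = 0, so x_i* = α_i.
NE contributions = (1.8, 0.7, 3.8, 1.8, 1.8); X = 9.9.
W^NE = (Σα)·X − ½Σα_i² = 9.9² − ½·24.65 = 85.685.
Planner sets x_i = Σα_j = 9.9 for every i, so X^SO = 5·9.9 = 49.5.
W^SO = (Σα)·X^SO − ½·5·(Σα)² = (5/2)·9.9² = 245.025.
Deadweight loss = W^SO − W^NE = 159.34.

159.34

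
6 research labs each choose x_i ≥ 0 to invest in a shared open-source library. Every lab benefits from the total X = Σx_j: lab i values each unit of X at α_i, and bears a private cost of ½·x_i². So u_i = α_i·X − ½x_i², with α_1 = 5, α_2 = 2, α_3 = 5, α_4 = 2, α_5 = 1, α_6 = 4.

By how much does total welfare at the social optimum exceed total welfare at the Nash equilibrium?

759.5

Lab i's FOC: ∂u_i/∂x_i = α_i − x_i = 0, so x_i* = α_i.
NE contributions = (5, 2, 5, 2, 1, 4); X = 19.
W^NE = (Σα)·X − ½Σα_i² = 19² − ½·75 = 323.5.
Planner sets x_i = Σα_j = 19 for every i, so X^SO = 6·19 = 114.
W^SO = (Σα)·X^SO − ½·6·(Σα)² = (6/2)·19² = 1083.
Deadweight loss = W^SO − W^NE = 759.5.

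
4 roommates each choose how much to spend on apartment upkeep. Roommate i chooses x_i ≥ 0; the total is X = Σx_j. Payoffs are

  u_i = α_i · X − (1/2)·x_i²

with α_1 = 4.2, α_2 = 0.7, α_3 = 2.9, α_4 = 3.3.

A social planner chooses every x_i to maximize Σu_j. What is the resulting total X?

44.4

Planner FOC: ∂(Σu_j)/∂x_i = (Σα_j) − x_i = 0, so x_i^SO = Σα_j = 11.1 for every i; X^SO = 44.4.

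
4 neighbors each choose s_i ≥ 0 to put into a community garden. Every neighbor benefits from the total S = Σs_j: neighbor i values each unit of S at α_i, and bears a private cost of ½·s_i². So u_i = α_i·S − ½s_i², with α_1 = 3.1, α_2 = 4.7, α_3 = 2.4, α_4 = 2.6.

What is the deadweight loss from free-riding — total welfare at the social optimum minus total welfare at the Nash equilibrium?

Neighbor i's FOC: ∂u_i/∂s_i = α_i − s_i = 0, so s_i* = α_i.
NE contributions = (3.1, 4.7, 2.4, 2.6); S = 12.8.
W^NE = (Σα)·S − ½Σα_i² = 12.8² − ½·44.22 = 141.73.
Planner sets s_i = Σα_j = 12.8 for every i, so S^SO = 4·12.8 = 51.2.
W^SO = (Σα)·S^SO − ½·4·(Σα)² = (4/2)·12.8² = 327.68.
Deadweight loss = W^SO − W^NE = 185.95.

185.95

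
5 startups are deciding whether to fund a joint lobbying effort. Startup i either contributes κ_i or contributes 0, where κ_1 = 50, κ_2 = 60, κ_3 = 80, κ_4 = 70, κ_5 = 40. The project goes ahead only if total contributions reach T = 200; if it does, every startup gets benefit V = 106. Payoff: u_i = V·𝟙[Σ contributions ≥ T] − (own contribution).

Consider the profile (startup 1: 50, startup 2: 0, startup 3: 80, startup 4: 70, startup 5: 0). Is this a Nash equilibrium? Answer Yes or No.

Total = 200 ≥ 200: provided.
Startup 1 (pledges 50, payoff 56): dropping to 0 → total 150, payoff 0. No gain.
Startup 2 (pledges 0, payoff 106): pledging 60 → total 260, payoff 46. No gain.
Startup 3 (pledges 80, payoff 26): dropping to 0 → total 120, payoff 0. No gain.
Startup 4 (pledges 70, payoff 36): dropping to 0 → total 130, payoff 0. No gain.
Startup 5 (pledges 0, payoff 106): pledging 40 → total 240, payoff 66. No gain.

Yes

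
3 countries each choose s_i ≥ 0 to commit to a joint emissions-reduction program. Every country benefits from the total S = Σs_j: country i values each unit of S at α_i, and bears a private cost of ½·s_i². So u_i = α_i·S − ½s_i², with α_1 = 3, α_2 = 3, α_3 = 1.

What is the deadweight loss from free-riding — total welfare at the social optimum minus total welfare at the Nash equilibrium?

Country i's FOC: ∂u_i/∂s_i = α_i − s_i = 0, so s_i* = α_i.
NE contributions = (3, 3, 1); S = 7.
W^NE = (Σα)·S − ½Σα_i² = 7² − ½·19 = 39.5.
Planner sets s_i = Σα_j = 7 for every i, so S^SO = 3·7 = 21.
W^SO = (Σα)·S^SO − ½·3·(Σα)² = (3/2)·7² = 73.5.
Deadweight loss = W^SO − W^NE = 34.

34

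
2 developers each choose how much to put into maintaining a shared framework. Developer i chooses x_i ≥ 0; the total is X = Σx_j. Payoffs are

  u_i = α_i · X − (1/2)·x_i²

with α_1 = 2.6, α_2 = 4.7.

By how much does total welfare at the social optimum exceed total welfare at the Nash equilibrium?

14.425

Developer i's FOC: ∂u_i/∂x_i = α_i − x_i = 0, so x_i* = α_i.
NE contributions = (2.6, 4.7); X = 7.3.
W^NE = (Σα)·X − ½Σα_i² = 7.3² − ½·28.85 = 38.865.
Planner sets x_i = Σα_j = 7.3 for every i, so X^SO = 2·7.3 = 14.6.
W^SO = (Σα)·X^SO − ½·2·(Σα)² = (2/2)·7.3² = 53.29.
Deadweight loss = W^SO − W^NE = 14.425.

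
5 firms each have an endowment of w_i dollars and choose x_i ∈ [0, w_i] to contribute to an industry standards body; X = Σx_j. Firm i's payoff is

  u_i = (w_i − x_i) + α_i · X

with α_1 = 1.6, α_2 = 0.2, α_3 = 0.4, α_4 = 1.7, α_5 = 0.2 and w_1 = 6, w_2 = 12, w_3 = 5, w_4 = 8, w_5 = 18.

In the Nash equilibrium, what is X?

14

∂u_i/∂x_i = α_i − 1, so firm i contributes w_i if α_i > 1, else 0.
α_i > 1 for i ∈ {1, 4}; NE contributions (6, 0, 0, 8, 0), X = 14.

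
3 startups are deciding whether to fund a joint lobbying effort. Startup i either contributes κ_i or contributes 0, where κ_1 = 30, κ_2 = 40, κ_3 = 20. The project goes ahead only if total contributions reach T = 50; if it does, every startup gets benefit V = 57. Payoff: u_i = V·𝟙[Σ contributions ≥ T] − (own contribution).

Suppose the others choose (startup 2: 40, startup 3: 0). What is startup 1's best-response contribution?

30

Others' total = 40. Contributing 30 brings total to 70 ≥ 50: gain V − κ_1 = 27.
Best response: 30.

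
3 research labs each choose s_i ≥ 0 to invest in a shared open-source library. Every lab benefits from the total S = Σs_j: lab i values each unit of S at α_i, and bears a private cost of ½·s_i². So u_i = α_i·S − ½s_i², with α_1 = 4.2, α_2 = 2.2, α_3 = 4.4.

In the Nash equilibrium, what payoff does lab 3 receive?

Lab i's FOC: ∂u_i/∂s_i = α_i − s_i = 0, so s_i* = α_i.
NE contributions = (4.2, 2.2, 4.4); S = 10.8.
u_3 = α_3·S − ½·(s_3)² = 4.4·10.8 − ½·4.4² = 37.84.

37.84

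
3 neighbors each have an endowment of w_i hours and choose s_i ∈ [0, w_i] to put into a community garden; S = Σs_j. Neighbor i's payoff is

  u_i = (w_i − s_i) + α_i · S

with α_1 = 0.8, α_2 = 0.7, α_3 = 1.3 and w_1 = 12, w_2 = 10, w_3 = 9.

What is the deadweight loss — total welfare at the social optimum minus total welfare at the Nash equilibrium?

∂u_i/∂s_i = α_i − 1, so neighbor i contributes w_i if α_i > 1, else 0.
α_i > 1 for i ∈ {3}; NE contributions (0, 0, 9), S = 9.
W^NE = Σw_i − S^NE + (Σα_i)·S^NE = 31 + 1.8·9 = 47.2.
Planner: ∂(Σu_j)/∂s_i = Σα_j − 1 = 1.8 > 0, so everyone contributes w_i; S^SO = 31, W^SO = 31 + 1.8·31 = 86.8.
Deadweight loss = 39.6.

39.6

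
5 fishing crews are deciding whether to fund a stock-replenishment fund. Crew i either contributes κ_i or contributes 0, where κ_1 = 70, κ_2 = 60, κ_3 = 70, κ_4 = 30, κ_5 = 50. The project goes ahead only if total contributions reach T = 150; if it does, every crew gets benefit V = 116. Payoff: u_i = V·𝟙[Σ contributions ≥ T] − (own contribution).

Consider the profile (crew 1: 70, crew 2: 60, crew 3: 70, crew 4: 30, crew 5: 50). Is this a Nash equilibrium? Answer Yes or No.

Total = 280 ≥ 150: provided.
Crew 1 (pledges 70, payoff 46): dropping to 0 → total 210, payoff 116. Profitable deviation.

No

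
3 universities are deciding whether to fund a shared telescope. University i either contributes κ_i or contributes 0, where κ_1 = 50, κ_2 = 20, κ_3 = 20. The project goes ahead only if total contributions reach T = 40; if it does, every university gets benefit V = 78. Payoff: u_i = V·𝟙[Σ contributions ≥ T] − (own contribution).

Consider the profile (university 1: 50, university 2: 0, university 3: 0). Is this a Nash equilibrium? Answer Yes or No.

Yes

Total = 50 ≥ 40: provided.
University 1 (pledges 50, payoff 28): dropping to 0 → total 0, payoff 0. No gain.
University 2 (pledges 0, payoff 78): pledging 20 → total 70, payoff 58. No gain.
University 3 (pledges 0, payoff 78): pledging 20 → total 70, payoff 58. No gain.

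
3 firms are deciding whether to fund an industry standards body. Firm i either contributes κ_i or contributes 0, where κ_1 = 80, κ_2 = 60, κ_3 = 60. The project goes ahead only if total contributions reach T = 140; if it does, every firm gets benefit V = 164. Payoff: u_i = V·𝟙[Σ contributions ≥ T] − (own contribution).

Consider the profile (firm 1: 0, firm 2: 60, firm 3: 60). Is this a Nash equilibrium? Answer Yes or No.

Total = 120 < 140: not provided.
Firm 1 (pledges 0, payoff 0): pledging 80 → total 200, payoff 84. Profitable deviation.

No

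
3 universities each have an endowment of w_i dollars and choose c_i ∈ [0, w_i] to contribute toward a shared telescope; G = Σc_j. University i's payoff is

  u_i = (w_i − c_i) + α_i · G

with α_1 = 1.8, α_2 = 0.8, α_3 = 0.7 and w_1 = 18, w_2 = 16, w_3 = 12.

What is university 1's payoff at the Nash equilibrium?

32.4

∂u_i/∂c_i = α_i − 1, so university i contributes w_i if α_i > 1, else 0.
α_i > 1 for i ∈ {1}; NE contributions (18, 0, 0), G = 18.
u_1 = (18 − 18) + 1.8·18 = 32.4.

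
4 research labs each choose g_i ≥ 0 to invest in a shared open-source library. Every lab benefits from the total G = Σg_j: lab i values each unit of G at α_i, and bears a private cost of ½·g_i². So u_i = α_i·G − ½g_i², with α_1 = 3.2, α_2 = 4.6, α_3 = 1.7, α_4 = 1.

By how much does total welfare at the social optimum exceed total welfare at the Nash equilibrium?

Lab i's FOC: ∂u_i/∂g_i = α_i − g_i = 0, so g_i* = α_i.
NE contributions = (3.2, 4.6, 1.7, 1); G = 10.5.
W^NE = (Σα)·G − ½Σα_i² = 10.5² − ½·35.29 = 92.605.
Planner sets g_i = Σα_j = 10.5 for every i, so G^SO = 4·10.5 = 42.
W^SO = (Σα)·G^SO − ½·4·(Σα)² = (4/2)·10.5² = 220.5.
Deadweight loss = W^SO − W^NE = 127.895.

127.895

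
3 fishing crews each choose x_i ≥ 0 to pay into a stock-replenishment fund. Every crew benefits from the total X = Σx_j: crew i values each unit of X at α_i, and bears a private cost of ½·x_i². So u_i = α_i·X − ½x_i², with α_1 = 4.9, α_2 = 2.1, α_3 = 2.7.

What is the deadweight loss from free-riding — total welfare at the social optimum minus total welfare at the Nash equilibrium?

Crew i's FOC: ∂u_i/∂x_i = α_i − x_i = 0, so x_i* = α_i.
NE contributions = (4.9, 2.1, 2.7); X = 9.7.
W^NE = (Σα)·X − ½Σα_i² = 9.7² − ½·35.71 = 76.235.
Planner sets x_i = Σα_j = 9.7 for every i, so X^SO = 3·9.7 = 29.1.
W^SO = (Σα)·X^SO − ½·3·(Σα)² = (3/2)·9.7² = 141.135.
Deadweight loss = W^SO − W^NE = 64.9.

64.9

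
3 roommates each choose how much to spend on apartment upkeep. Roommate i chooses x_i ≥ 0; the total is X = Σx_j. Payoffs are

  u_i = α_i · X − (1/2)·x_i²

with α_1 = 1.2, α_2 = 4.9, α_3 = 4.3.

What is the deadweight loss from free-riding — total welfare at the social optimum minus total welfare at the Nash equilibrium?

Roommate i's FOC: ∂u_i/∂x_i = α_i − x_i = 0, so x_i* = α_i.
NE contributions = (1.2, 4.9, 4.3); X = 10.4.
W^NE = (Σα)·X − ½Σα_i² = 10.4² − ½·43.94 = 86.19.
Planner sets x_i = Σα_j = 10.4 for every i, so X^SO = 3·10.4 = 31.2.
W^SO = (Σα)·X^SO − ½·3·(Σα)² = (3/2)·10.4² = 162.24.
Deadweight loss = W^SO − W^NE = 76.05.

76.05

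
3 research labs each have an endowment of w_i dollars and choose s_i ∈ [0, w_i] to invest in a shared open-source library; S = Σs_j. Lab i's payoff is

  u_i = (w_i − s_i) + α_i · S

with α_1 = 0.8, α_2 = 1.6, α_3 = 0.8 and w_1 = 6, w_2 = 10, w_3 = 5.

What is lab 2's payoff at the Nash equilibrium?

∂u_i/∂s_i = α_i − 1, so lab i contributes w_i if α_i > 1, else 0.
α_i > 1 for i ∈ {2}; NE contributions (0, 10, 0), S = 10.
u_2 = (10 − 10) + 1.6·10 = 16.

16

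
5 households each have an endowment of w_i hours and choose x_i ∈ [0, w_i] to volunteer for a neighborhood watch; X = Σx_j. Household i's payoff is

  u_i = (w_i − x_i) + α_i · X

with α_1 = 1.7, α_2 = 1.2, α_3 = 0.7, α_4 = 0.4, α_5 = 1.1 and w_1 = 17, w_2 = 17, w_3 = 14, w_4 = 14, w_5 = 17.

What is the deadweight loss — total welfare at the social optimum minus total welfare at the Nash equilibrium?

114.8

∂u_i/∂x_i = α_i − 1, so household i contributes w_i if α_i > 1, else 0.
α_i > 1 for i ∈ {1, 2, 5}; NE contributions (17, 17, 0, 0, 17), X = 51.
W^NE = Σw_i − X^NE + (Σα_i)·X^NE = 79 + 4.1·51 = 288.1.
Planner: ∂(Σu_j)/∂x_i = Σα_j − 1 = 4.1 > 0, so everyone contributes w_i; X^SO = 79, W^SO = 79 + 4.1·79 = 402.9.
Deadweight loss = 114.8.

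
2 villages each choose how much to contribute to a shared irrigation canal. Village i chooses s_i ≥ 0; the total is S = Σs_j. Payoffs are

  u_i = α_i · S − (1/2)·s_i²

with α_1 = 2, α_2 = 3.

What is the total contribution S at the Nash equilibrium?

5

Village i's FOC: ∂u_i/∂s_i = α_i − s_i = 0, so s_i* = α_i.
NE contributions = (2, 3); S = 5.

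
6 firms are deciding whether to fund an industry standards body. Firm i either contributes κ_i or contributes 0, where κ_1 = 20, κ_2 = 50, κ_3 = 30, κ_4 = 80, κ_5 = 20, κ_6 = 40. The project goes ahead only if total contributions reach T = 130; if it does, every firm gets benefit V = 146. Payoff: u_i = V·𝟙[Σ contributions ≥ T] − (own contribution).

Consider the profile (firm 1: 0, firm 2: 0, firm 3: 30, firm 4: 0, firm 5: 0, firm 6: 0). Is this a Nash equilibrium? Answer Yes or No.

No

Total = 30 < 130: not provided.
Firm 1 (pledges 0, payoff 0): pledging 20 → total 50, payoff -20. No gain.
Firm 2 (pledges 0, payoff 0): pledging 50 → total 80, payoff -50. No gain.
Firm 3 (pledges 30, payoff -30): dropping to 0 → total 0, payoff 0. Profitable deviation.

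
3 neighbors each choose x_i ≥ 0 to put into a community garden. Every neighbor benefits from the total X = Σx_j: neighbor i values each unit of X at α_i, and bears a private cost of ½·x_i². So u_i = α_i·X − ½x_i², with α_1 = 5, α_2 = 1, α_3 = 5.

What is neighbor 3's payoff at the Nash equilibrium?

Neighbor i's FOC: ∂u_i/∂x_i = α_i − x_i = 0, so x_i* = α_i.
NE contributions = (5, 1, 5); X = 11.
u_3 = α_3·X − ½·(x_3)² = 5·11 − ½·5² = 42.5.

42.5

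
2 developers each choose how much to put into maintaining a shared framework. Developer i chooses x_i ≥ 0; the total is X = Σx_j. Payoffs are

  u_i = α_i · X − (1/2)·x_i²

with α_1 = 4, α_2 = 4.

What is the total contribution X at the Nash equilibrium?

Developer i's FOC: ∂u_i/∂x_i = α_i − x_i = 0, so x_i* = α_i.
NE contributions = (4, 4); X = 8.

8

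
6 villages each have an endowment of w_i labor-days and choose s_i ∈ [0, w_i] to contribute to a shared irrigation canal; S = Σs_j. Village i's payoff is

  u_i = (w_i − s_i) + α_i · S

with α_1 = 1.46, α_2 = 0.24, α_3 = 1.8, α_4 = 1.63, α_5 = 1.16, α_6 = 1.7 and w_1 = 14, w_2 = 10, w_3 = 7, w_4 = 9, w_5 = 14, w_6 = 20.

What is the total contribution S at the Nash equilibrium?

64

∂u_i/∂s_i = α_i − 1, so village i contributes w_i if α_i > 1, else 0.
α_i > 1 for i ∈ {1, 3, 4, 5, 6}; NE contributions (14, 0, 7, 9, 14, 20), S = 64.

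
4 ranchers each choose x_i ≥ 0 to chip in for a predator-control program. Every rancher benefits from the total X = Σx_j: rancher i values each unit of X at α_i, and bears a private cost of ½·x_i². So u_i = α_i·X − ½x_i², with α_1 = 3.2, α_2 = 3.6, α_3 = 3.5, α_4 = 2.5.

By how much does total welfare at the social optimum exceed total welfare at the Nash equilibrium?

Rancher i's FOC: ∂u_i/∂x_i = α_i − x_i = 0, so x_i* = α_i.
NE contributions = (3.2, 3.6, 3.5, 2.5); X = 12.8.
W^NE = (Σα)·X − ½Σα_i² = 12.8² − ½·41.7 = 142.99.
Planner sets x_i = Σα_j = 12.8 for every i, so X^SO = 4·12.8 = 51.2.
W^SO = (Σα)·X^SO − ½·4·(Σα)² = (4/2)·12.8² = 327.68.
Deadweight loss = W^SO − W^NE = 184.69.

184.69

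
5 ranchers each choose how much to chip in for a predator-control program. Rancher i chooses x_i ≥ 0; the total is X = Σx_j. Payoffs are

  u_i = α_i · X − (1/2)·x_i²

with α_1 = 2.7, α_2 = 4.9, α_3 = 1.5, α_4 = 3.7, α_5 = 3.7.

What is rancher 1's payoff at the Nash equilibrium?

Rancher i's FOC: ∂u_i/∂x_i = α_i − x_i = 0, so x_i* = α_i.
NE contributions = (2.7, 4.9, 1.5, 3.7, 3.7); X = 16.5.
u_1 = α_1·X − ½·(x_1)² = 2.7·16.5 − ½·2.7² = 40.905.

40.905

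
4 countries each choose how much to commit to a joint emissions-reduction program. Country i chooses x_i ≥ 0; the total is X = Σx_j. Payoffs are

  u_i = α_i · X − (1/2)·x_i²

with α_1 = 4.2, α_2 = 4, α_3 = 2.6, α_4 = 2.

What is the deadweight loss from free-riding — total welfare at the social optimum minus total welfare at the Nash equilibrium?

Country i's FOC: ∂u_i/∂x_i = α_i − x_i = 0, so x_i* = α_i.
NE contributions = (4.2, 4, 2.6, 2); X = 12.8.
W^NE = (Σα)·X − ½Σα_i² = 12.8² − ½·44.4 = 141.64.
Planner sets x_i = Σα_j = 12.8 for every i, so X^SO = 4·12.8 = 51.2.
W^SO = (Σα)·X^SO − ½·4·(Σα)² = (4/2)·12.8² = 327.68.
Deadweight loss = W^SO − W^NE = 186.04.

186.04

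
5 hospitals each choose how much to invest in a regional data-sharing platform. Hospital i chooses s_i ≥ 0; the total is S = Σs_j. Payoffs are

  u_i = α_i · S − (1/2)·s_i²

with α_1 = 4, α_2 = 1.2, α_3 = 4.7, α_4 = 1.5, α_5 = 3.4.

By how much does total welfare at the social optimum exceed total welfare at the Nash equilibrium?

355.23

Hospital i's FOC: ∂u_i/∂s_i = α_i − s_i = 0, so s_i* = α_i.
NE contributions = (4, 1.2, 4.7, 1.5, 3.4); S = 14.8.
W^NE = (Σα)·S − ½Σα_i² = 14.8² − ½·53.34 = 192.37.
Planner sets s_i = Σα_j = 14.8 for every i, so S^SO = 5·14.8 = 74.
W^SO = (Σα)·S^SO − ½·5·(Σα)² = (5/2)·14.8² = 547.6.
Deadweight loss = W^SO − W^NE = 355.23.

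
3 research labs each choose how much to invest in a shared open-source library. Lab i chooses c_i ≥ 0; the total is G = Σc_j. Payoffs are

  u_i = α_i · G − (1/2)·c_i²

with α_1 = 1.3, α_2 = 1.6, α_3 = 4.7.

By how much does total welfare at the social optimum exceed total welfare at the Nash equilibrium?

42.05

Lab i's FOC: ∂u_i/∂c_i = α_i − c_i = 0, so c_i* = α_i.
NE contributions = (1.3, 1.6, 4.7); G = 7.6.
W^NE = (Σα)·G − ½Σα_i² = 7.6² − ½·26.34 = 44.59.
Planner sets c_i = Σα_j = 7.6 for every i, so G^SO = 3·7.6 = 22.8.
W^SO = (Σα)·G^SO − ½·3·(Σα)² = (3/2)·7.6² = 86.64.
Deadweight loss = W^SO − W^NE = 42.05.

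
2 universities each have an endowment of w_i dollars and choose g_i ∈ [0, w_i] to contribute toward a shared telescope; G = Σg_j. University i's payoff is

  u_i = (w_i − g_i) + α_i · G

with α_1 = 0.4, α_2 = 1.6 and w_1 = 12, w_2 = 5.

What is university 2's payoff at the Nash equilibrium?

8

∂u_i/∂g_i = α_i − 1, so university i contributes w_i if α_i > 1, else 0.
α_i > 1 for i ∈ {2}; NE contributions (0, 5), G = 5.
u_2 = (5 − 5) + 1.6·5 = 8.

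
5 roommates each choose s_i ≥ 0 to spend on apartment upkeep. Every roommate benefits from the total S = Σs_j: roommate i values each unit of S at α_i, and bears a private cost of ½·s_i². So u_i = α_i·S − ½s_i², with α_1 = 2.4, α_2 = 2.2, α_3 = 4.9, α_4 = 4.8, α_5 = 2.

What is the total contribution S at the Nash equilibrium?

Roommate i's FOC: ∂u_i/∂s_i = α_i − s_i = 0, so s_i* = α_i.
NE contributions = (2.4, 2.2, 4.9, 4.8, 2); S = 16.3.

16.3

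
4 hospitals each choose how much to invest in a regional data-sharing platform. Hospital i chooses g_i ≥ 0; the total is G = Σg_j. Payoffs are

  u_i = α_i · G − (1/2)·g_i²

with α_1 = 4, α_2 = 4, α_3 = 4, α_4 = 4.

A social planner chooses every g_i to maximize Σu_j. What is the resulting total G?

Planner FOC: ∂(Σu_j)/∂g_i = (Σα_j) − g_i = 0, so g_i^SO = Σα_j = 16 for every i; G^SO = 64.

64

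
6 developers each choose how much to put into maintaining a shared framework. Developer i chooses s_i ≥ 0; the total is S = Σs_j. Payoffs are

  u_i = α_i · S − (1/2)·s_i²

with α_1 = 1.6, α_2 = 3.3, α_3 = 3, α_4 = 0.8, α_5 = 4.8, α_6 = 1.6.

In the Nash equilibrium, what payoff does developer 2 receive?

44.385

Developer i's FOC: ∂u_i/∂s_i = α_i − s_i = 0, so s_i* = α_i.
NE contributions = (1.6, 3.3, 3, 0.8, 4.8, 1.6); S = 15.1.
u_2 = α_2·S − ½·(s_2)² = 3.3·15.1 − ½·3.3² = 44.385.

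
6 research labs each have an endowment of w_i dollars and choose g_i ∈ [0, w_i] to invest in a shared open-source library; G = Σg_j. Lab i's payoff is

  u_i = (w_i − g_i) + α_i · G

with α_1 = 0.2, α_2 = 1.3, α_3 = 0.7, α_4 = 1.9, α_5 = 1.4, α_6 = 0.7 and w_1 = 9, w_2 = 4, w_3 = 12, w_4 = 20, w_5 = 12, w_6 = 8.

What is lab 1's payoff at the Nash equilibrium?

16.2

∂u_i/∂g_i = α_i − 1, so lab i contributes w_i if α_i > 1, else 0.
α_i > 1 for i ∈ {2, 4, 5}; NE contributions (0, 4, 0, 20, 12, 0), G = 36.
u_1 = (9 − 0) + 0.2·36 = 16.2.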